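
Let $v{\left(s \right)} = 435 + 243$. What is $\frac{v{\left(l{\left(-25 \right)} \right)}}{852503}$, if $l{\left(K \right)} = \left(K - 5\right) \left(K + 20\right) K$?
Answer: $\frac{678}{852503} \approx 0.0007953$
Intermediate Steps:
$l{\left(K \right)} = K \left(-5 + K\right) \left(20 + K\right)$ ($l{\left(K \right)} = \left(-5 + K\right) \left(20 + K\right) K = K \left(-5 + K\right) \left(20 + K\right)$)
$v{\left(s \right)} = 678$
$\frac{v{\left(l{\left(-25 \right)} \right)}}{852503} = \frac{678}{852503}$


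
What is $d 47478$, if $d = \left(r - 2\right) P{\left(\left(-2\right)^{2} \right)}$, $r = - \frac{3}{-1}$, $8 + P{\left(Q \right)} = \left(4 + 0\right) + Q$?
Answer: $0$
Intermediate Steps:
$P{\left(Q \right)} = -4 + Q$ ($P{\left(Q \right)} = -8 + \left(\left(4 + 0\right) + Q\right) = -8 + \left(4 + Q\right) = -4 + Q$)
$r = 3$ ($r = \left(-3\right) \left(-1\right) = 3$)
$d = 0$ ($d = \left(3 - 2\right) \left(-4 + \left(-2\right)^{2}\right) = 1 \left(-4 + 4\right) = 1 \cdot 0 = 0$)
$d 47478 = 0 \cdot 47478 = 0$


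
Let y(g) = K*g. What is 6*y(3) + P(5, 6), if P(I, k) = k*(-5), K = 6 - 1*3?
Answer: 24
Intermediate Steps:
K = 3 (K = 6 - 3 = 3)
P(I, k) = -5*k
y(g) = 3*g
6*y(3) + P(5, 6) = 6*(3*3) - 5*6 = 6*9 - 30 = 54 - 30 = 24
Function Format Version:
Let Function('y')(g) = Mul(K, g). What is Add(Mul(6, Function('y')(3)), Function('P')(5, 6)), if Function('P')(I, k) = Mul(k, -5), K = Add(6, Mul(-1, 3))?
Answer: 24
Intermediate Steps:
K = 3 (K = Add(6, -3) = 3)
Function('P')(I, k) = Mul(-5, k)
Function('y')(g) = Mul(3, g)
Add(Mul(6, Function('y')(3)), Function('P')(5, 6)) = Add(Mul(6, Mul(3, 3)), Mul(-5, 6)) = Add(Mul(6, 9), -30) = Add(54, -30) = 24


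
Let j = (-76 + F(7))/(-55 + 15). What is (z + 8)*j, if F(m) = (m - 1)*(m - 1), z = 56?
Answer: 64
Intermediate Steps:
F(m) = (-1 + m)² (F(m) = (-1 + m)*(-1 + m) = (-1 + m)²)
j = 1 (j = (-76 + (-1 + 7)²)/(-55 + 15) = (-76 + 6²)/(-40) = (-76 + 36)*(-1/40) = -40*(-1/40) = 1)
(z + 8)*j = (56 + 8)*1 = 64*1 = 64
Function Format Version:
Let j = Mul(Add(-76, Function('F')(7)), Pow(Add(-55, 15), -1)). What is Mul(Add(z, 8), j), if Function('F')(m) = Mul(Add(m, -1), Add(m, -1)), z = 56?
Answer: 64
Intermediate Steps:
Function('F')(m) = Pow(Add(-1, m), 2) (Function('F')(m) = Mul(Add(-1, m), Add(-1, m)) = Pow(Add(-1, m), 2))
j = 1 (j = Mul(Add(-76, Pow(Add(-1, 7), 2)), Pow(Add(-55, 15), -1)) = Mul(Add(-76, Pow(6, 2)), Pow(-40, -1)) = Mul(Add(-76, 36), Rational(-1, 40)) = Mul(-40, Rational(-1, 40)) = 1)
Mul(Add(z, 8), j) = Mul(Add(56, 8), 1) = Mul(64, 1) = 64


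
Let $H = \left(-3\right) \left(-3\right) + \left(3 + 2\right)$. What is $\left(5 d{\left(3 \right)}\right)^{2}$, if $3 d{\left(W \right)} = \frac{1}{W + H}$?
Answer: $\frac{25}{2601} \approx 0.0096117$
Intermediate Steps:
$H = 14$ ($H = 9 + 5 = 14$)
$d{\left(W \right)} = \frac{1}{3 \left(14 + W\right)}$ ($d{\left(W \right)} = \frac{1}{3 \left(W + 14\right)} = \frac{1}{3 \left(14 + W\right)}$)
$\left(5 d{\left(3 \right)}\right)^{2} = \left(5 \frac{1}{3 \left(14 + 3\right)}\right)^{2} = \left(5 \frac{1}{3 \cdot 17}\right)^{2} = \left(5 \cdot \frac{1}{3} \cdot \frac{1}{17}\right)^{2} = \left(5 \cdot \frac{1}{51}\right)^{2} = \left(\frac{5}{51}\right)^{2} = \frac{25}{2601}$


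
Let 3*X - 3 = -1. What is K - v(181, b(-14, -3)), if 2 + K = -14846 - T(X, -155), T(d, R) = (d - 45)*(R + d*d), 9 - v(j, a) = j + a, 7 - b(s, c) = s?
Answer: -580688/27 ≈ -21507.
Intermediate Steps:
b(s, c) = 7 - s
X = ⅔ (X = 1 + (⅓)*(-1) = 1 - ⅓ = ⅔ ≈ 0.66667)
v(j, a) = 9 - a - j (v(j, a) = 9 - (j + a) = 9 - (a + j) = 9 + (-a - j) = 9 - a - j)
T(d, R) = (-45 + d)*(R + d²)
K = -585899/27 (K = -2 + (-14846 - ((⅔)³ - 45*(-155) - 45*(⅔)² - 155*⅔)) = -2 + (-14846 - (8/27 + 6975 - 45*4/9 - 310/3)) = -2 + (-14846 - (8/27 + 6975 - 20 - 310/3)) = -2 + (-14846 - 1*185003/27) = -2 + (-14846 - 185003/27) = -2 - 585845/27 = -585899/27 ≈ -21700.)
K - v(181, b(-14, -3)) = -585899/27 - (9 - (7 - 1*(-14)) - 1*181) = -585899/27 - (9 - (7 + 14) - 181) = -585899/27 - (9 - 1*21 - 181) = -585899/27 - (9 - 21 - 181) = -585899/27 - 1*(-193) = -585899/27 + 193 = -580688/27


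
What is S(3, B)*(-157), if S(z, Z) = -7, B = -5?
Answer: 1099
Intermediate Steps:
S(3, B)*(-157) = -7*(-157) = 1099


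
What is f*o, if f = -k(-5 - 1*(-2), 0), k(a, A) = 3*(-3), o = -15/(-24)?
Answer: 45/8 ≈ 5.6250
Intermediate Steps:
o = 5/8 (o = -15*(-1/24) = 5/8 ≈ 0.62500)
k(a, A) = -9
f = 9 (f = -1*(-9) = 9)
f*o = 9*(5/8) = 45/8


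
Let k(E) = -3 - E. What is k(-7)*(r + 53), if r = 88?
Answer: 564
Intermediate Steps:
k(-7)*(r + 53) = (-3 - 1*(-7))*(88 + 53) = (-3 + 7)*141 = 4*141 = 564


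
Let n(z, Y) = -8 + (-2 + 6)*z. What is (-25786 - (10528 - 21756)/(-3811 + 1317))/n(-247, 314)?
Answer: 2680063/103501 ≈ 25.894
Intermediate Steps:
n(z, Y) = -8 + 4*z
(-25786 - (10528 - 21756)/(-3811 + 1317))/n(-247, 314) = (-25786 - (10528 - 21756)/(-3811 + 1317))/(-8 + 4*(-247)) = (-25786 - (-11228)/(-2494))/(-8 - 988) = (-25786 - (-11228)*(-1)/2494)/(-996) = (-25786 - 1*5614/1247)*(-1/996) = (-25786 - 5614/1247)*(-1/996) = -32160756/1247*(-1/996) = 2680063/103501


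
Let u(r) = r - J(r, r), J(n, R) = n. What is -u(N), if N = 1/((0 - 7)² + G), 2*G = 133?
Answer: 0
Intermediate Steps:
G = 133/2 (G = (½)*133 = 133/2 ≈ 66.500)
N = 2/231 (N = 1/((0 - 7)² + 133/2) = 1/((-7)² + 133/2) = 1/(49 + 133/2) = 1/(231/2) = 2/231 ≈ 0.0086580)
u(r) = 0 (u(r) = r - r = 0)
-u(N) = -1*0 = 0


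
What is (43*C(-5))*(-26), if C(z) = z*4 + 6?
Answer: 15652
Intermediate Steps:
C(z) = 6 + 4*z (C(z) = 4*z + 6 = 6 + 4*z)
(43*C(-5))*(-26) = (43*(6 + 4*(-5)))*(-26) = (43*(6 - 20))*(-26) = (43*(-14))*(-26) = -602*(-26) = 15652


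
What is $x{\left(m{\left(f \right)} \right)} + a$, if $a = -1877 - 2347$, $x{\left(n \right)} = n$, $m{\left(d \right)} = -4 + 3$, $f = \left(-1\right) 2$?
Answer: $-4225$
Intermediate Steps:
$f = -2$
$m{\left(d \right)} = -1$
$a = -4224$
$x{\left(m{\left(f \right)} \right)} + a = -1 - 4224 = -4225$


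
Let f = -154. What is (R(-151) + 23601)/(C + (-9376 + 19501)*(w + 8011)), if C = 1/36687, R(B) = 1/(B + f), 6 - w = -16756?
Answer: 16505261178/175414581210605 ≈ 9.4093e-5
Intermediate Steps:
w = 16762 (w = 6 - 1*(-16756) = 6 + 16756 = 16762)
R(B) = 1/(-154 + B) (R(B) = 1/(B - 154) = 1/(-154 + B))
C = 1/36687 ≈ 2.7258e-5
(R(-151) + 23601)/(C + (-9376 + 19501)*(w + 8011)) = (1/(-154 - 151) + 23601)/(1/36687 + (-9376 + 19501)*(16762 + 8011)) = (1/(-305) + 23601)/(1/36687 + 10125*24773) = (-1/305 + 23601)/(1/36687 + 250826625) = 7198304/(305*(9202076391376/36687)) = (7198304/305)*(36687/9202076391376) = 16505261178/175414581210605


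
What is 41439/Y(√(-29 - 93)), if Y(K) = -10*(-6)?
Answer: 13813/20 ≈ 690.65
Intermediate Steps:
Y(K) = 60
41439/Y(√(-29 - 93)) = 41439/60 = 41439*(1/60) = 13813/20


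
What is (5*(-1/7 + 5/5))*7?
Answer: 30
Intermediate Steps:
(5*(-1/7 + 5/5))*7 = (5*(-1*⅐ + 5*(⅕)))*7 = (5*(-⅐ + 1))*7 = (5*(6/7))*7 = (30/7)*7 = 30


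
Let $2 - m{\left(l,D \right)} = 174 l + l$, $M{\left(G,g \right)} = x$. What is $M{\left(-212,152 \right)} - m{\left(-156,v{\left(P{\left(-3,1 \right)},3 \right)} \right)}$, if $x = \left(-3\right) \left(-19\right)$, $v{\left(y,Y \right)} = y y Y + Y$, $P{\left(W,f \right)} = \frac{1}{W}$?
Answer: $-27245$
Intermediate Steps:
$v{\left(y,Y \right)} = Y + Y y^{2}$ ($v{\left(y,Y \right)} = y^{2} Y + Y = Y y^{2} + Y = Y + Y y^{2}$)
$x = 57$
$M{\left(G,g \right)} = 57$
$m{\left(l,D \right)} = 2 - 175 l$ ($m{\left(l,D \right)} = 2 - \left(174 l + l\right) = 2 - 175 l$)
$M{\left(-212,152 \right)} - m{\left(-156,v{\left(P{\left(-3,1 \right)},3 \right)} \right)} = 57 - \left(2 - -27300\right) = 57 - \left(2 + 27300\right) = 57 - 27302 = -27245$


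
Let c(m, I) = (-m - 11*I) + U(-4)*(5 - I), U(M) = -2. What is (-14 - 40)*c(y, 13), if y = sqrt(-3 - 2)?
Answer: 6858 + 54*I*sqrt(5) ≈ 6858.0 + 120.75*I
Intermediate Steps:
y = I*sqrt(5) (y = sqrt(-5) = I*sqrt(5) ≈ 2.2361*I)
c(m, I) = -10 - m - 9*I (c(m, I) = (-m - 11*I) - 2*(5 - I) = (-m - 11*I) + (-10 + 2*I) = -10 - m - 9*I)
(-14 - 40)*c(y, 13) = (-14 - 40)*(-10 - I*sqrt(5) - 9*13) = -54*(-10 - I*sqrt(5) - 117) = -54*(-127 - I*sqrt(5)) = 6858 + 54*I*sqrt(5)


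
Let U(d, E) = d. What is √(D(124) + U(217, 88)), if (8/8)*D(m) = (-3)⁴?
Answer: √298 ≈ 17.263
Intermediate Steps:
D(m) = 81 (D(m) = (-3)⁴ = 81)
√(D(124) + U(217, 88)) = √(81 + 217) = √298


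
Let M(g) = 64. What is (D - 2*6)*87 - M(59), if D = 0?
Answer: -1108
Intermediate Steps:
(D - 2*6)*87 - M(59) = (0 - 2*6)*87 - 1*64 = (0 - 12)*87 - 64 = -12*87 - 64 = -1044 - 64 = -1108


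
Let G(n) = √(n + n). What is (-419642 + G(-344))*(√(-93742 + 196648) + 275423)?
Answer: -2*(209821 - 2*I*√43)*(275423 + 3*√11434) ≈ -1.1571e+11 + 7.2327e+6*I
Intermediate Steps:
G(n) = √2*√n (G(n) = √(2*n) = √2*√n)
(-419642 + G(-344))*(√(-93742 + 196648) + 275423) = (-419642 + √2*√(-344))*(√(-93742 + 196648) + 275423) = (-419642 + √2*(2*I*√86))*(√102906 + 275423) = (-419642 + 4*I*√43)*(3*√11434 + 275423) = (-419642 + 4*I*√43)*(275423 + 3*√11434)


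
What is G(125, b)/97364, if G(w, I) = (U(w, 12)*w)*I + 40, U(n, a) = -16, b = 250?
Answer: -124990/24341 ≈ -5.1350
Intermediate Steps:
G(w, I) = 40 - 16*I*w (G(w, I) = (-16*w)*I + 40 = -16*I*w + 40 = 40 - 16*I*w)
G(125, b)/97364 = (40 - 16*250*125)/97364 = (40 - 500000)*(1/97364) = -499960*1/97364 = -124990/24341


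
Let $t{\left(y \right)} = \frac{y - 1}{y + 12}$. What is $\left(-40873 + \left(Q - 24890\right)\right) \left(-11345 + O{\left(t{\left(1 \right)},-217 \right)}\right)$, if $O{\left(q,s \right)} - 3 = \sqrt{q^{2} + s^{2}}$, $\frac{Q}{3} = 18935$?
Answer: $99657750$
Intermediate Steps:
$Q = 56805$ ($Q = 3 \cdot 18935 = 56805$)
$t{\left(y \right)} = \frac{-1 + y}{12 + y}$
$O{\left(q,s \right)} = 3 + \sqrt{q^{2} + s^{2}}$
$\left(-40873 + \left(Q - 24890\right)\right) \left(-11345 + O{\left(t{\left(1 \right)},-217 \right)}\right) = \left(-40873 + \left(56805 - 24890\right)\right) \left(-11345 + \left(3 + \sqrt{\left(\frac{-1 + 1}{12 + 1}\right)^{2} + \left(-217\right)^{2}}\right)\right) = \left(-40873 + \left(56805 - 24890\right)\right) \left(-11345 + \left(3 + \sqrt{\left(\frac{1}{13} \cdot 0\right)^{2} + 47089}\right)\right) = \left(-40873 + 31915\right) \left(-11345 + \left(3 + \sqrt{\left(\frac{1}{13} \cdot 0\right)^{2} + 47089}\right)\right) = - 8958 \left(-11345 + \left(3 + \sqrt{0^{2} + 47089}\right)\right) = - 8958 \left(-11345 + \left(3 + \sqrt{0 + 47089}\right)\right) = - 8958 \left(-11345 + \left(3 + \sqrt{47089}\right)\right) = - 8958 \left(-11345 + \left(3 + 217\right)\right) = - 8958 \left(-11345 + 220\right) = \left(-8958\right) \left(-11125\right) = 99657750$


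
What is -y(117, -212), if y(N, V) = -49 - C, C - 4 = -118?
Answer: -65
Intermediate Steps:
C = -114 (C = 4 - 118 = -114)
y(N, V) = 65 (y(N, V) = -49 - 1*(-114) = -49 + 114 = 65)
-y(117, -212) = -1*65 = -65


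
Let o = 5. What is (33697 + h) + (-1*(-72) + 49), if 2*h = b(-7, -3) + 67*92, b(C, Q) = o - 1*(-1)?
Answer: 36903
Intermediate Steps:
b(C, Q) = 6 (b(C, Q) = 5 - 1*(-1) = 5 + 1 = 6)
h = 3085 (h = (6 + 67*92)/2 = (6 + 6164)/2 = (½)*6170 = 3085)
(33697 + h) + (-1*(-72) + 49) = (33697 + 3085) + (-1*(-72) + 49) = 36782 + (72 + 49) = 36782 + 121 = 36903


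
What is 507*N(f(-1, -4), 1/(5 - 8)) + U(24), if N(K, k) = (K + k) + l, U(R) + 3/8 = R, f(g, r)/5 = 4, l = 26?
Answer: 185413/8 ≈ 23177.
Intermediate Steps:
f(g, r) = 20 (f(g, r) = 5*4 = 20)
U(R) = -3/8 + R
N(K, k) = 26 + K + k (N(K, k) = (K + k) + 26 = 26 + K + k)
507*N(f(-1, -4), 1/(5 - 8)) + U(24) = 507*(26 + 20 + 1/(5 - 8)) + (-3/8 + 24) = 507*(26 + 20 + 1/(-3)) + 189/8 = 507*(26 + 20 - 1/3) + 189/8 = 507*(137/3) + 189/8 = 23153 + 189/8 = 185413/8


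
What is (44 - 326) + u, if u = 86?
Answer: -196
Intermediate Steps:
(44 - 326) + u = (44 - 326) + 86 = -282 + 86 = -196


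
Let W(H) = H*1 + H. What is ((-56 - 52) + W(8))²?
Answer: 8464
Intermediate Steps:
W(H) = 2*H (W(H) = H + H = 2*H)
((-56 - 52) + W(8))² = ((-56 - 52) + 2*8)² = (-108 + 16)² = (-92)² = 8464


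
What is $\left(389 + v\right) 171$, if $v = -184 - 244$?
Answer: $-6669$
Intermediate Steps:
$v = -428$ ($v = -184 - 244 = -428$)
$\left(389 + v\right) 171 = \left(389 - 428\right) 171 = \left(-39\right) 171 = -6669$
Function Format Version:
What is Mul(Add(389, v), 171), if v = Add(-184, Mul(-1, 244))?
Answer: -6669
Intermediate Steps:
v = -428 (v = Add(-184, -244) = -428)
Mul(Add(389, v), 171) = Mul(Add(389, -428), 171) = Mul(-39, 171) = -6669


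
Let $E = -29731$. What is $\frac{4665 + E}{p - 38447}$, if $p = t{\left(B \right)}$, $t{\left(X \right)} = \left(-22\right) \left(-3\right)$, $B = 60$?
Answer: $\frac{25066}{38381} \approx 0.65308$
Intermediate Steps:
$t{\left(X \right)} = 66$
$p = 66$
$\frac{4665 + E}{p - 38447} = \frac{4665 - 29731}{66 - 38447} = - \frac{25066}{-38381} = \left(-25066\right) \left(- \frac{1}{38381}\right) = \frac{25066}{38381}$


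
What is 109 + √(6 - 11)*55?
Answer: 109 + 55*I*√5 ≈ 109.0 + 122.98*I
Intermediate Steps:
109 + √(6 - 11)*55 = 109 + √(-5)*55 = 109 + (I*√5)*55 = 109 + 55*I*√5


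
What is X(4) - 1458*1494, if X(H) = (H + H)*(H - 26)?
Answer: -2178428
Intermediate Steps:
X(H) = 2*H*(-26 + H) (X(H) = (2*H)*(-26 + H) = 2*H*(-26 + H))
X(4) - 1458*1494 = 2*4*(-26 + 4) - 1458*1494 = 2*4*(-22) - 2178252 = -176 - 2178252 = -2178428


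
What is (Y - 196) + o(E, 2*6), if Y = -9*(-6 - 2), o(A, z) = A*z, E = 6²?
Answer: 308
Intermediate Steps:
E = 36
Y = 72 (Y = -9*(-8) = 72)
(Y - 196) + o(E, 2*6) = (72 - 196) + 36*(2*6) = -124 + 36*12 = -124 + 432 = 308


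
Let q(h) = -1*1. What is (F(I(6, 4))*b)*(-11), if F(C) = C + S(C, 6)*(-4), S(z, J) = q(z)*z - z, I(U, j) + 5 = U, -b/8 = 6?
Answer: 4752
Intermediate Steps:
q(h) = -1
b = -48 (b = -8*6 = -48)
I(U, j) = -5 + U
S(z, J) = -2*z (S(z, J) = -z - z = -2*z)
F(C) = 9*C (F(C) = C - 2*C*(-4) = C + 8*C = 9*C)
(F(I(6, 4))*b)*(-11) = ((9*(-5 + 6))*(-48))*(-11) = ((9*1)*(-48))*(-11) = (9*(-48))*(-11) = -432*(-11) = 4752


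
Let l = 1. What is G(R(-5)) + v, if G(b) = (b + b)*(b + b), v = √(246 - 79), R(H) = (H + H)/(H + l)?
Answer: 25 + √167 ≈ 37.923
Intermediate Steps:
R(H) = 2*H/(1 + H) (R(H) = (H + H)/(H + 1) = (2*H)/(1 + H) = 2*H/(1 + H))
v = √167 ≈ 12.923
G(b) = 4*b² (G(b) = (2*b)*(2*b) = 4*b²)
G(R(-5)) + v = 4*(2*(-5)/(1 - 5))² + √167 = 4*(2*(-5)/(-4))² + √167 = 4*(2*(-5)*(-¼))² + √167 = 4*(5/2)² + √167 = 4*(25/4) + √167 = 25 + √167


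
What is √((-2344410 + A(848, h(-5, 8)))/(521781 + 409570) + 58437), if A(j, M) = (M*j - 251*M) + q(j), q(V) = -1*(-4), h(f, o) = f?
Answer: 2*√12671731428533899/931351 ≈ 241.73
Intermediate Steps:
q(V) = 4
A(j, M) = 4 - 251*M + M*j (A(j, M) = (M*j - 251*M) + 4 = (-251*M + M*j) + 4 = 4 - 251*M + M*j)
√((-2344410 + A(848, h(-5, 8)))/(521781 + 409570) + 58437) = √((-2344410 + (4 - 251*(-5) - 5*848))/(521781 + 409570) + 58437) = √((-2344410 + (4 + 1255 - 4240))/931351 + 58437) = √((-2344410 - 2981)*(1/931351) + 58437) = √(-2347391*1/931351 + 58437) = √(-2347391/931351 + 58437) = √(54423010996/931351) = 2*√12671731428533899/931351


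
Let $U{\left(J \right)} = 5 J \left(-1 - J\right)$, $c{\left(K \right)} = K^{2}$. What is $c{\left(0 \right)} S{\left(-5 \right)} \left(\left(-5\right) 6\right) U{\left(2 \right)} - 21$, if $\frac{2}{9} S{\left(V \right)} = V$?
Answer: $-21$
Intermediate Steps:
$S{\left(V \right)} = \frac{9 V}{2}$
$U{\left(J \right)} = 5 J \left(-1 - J\right)$
$c{\left(0 \right)} S{\left(-5 \right)} \left(\left(-5\right) 6\right) U{\left(2 \right)} - 21 = 0^{2} \cdot \frac{9}{2} \left(-5\right) \left(\left(-5\right) 6\right) \left(\left(-5\right) 2 \left(1 + 2\right)\right) - 21 = 0 \left(- \frac{45}{2}\right) \left(-30\right) \left(\left(-5\right) 2 \cdot 3\right) - 21 = 0 \left(-30\right) \left(-30\right) - 21 = 0 \left(-30\right) - 21 = 0 - 21 = -21$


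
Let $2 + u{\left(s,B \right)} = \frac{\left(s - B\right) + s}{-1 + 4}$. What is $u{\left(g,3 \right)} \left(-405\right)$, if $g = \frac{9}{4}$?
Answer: $\frac{1215}{2} \approx 607.5$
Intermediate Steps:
$g = \frac{9}{4}$ ($g = 9 \cdot \frac{1}{4} = \frac{9}{4} \approx 2.25$)
$u{\left(s,B \right)} = -2 - \frac{B}{3} + \frac{2 s}{3}$ ($u{\left(s,B \right)} = -2 + \frac{\left(s - B\right) + s}{-1 + 4} = -2 + \frac{- B + 2 s}{3} = -2 + \left(- B + 2 s\right) \frac{1}{3} = -2 - \left(- \frac{2 s}{3} + \frac{B}{3}\right) = -2 - \frac{B}{3} + \frac{2 s}{3}$)
$u{\left(g,3 \right)} \left(-405\right) = \left(-2 - 1 + \frac{2}{3} \cdot \frac{9}{4}\right) \left(-405\right) = \left(-2 - 1 + \frac{3}{2}\right) \left(-405\right) = \left(- \frac{3}{2}\right) \left(-405\right) = \frac{1215}{2}$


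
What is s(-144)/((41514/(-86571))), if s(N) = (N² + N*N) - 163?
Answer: -1192053813/13838 ≈ -86144.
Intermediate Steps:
s(N) = -163 + 2*N² (s(N) = (N² + N²) - 163 = 2*N² - 163 = -163 + 2*N²)
s(-144)/((41514/(-86571))) = (-163 + 2*(-144)²)/((41514/(-86571))) = (-163 + 2*20736)/((41514*(-1/86571))) = (-163 + 41472)/(-13838/28857) = 41309*(-28857/13838) = -1192053813/13838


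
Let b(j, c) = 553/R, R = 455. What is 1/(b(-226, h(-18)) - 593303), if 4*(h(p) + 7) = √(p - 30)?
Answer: -65/38564616 ≈ -1.6855e-6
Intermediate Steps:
h(p) = -7 + √(-30 + p)/4 (h(p) = -7 + √(p - 30)/4 = -7 + √(-30 + p)/4)
b(j, c) = 79/65 (b(j, c) = 553/455 = 553*(1/455) = 79/65)
1/(b(-226, h(-18)) - 593303) = 1/(79/65 - 593303) = 1/(-38564616/65) = -65/38564616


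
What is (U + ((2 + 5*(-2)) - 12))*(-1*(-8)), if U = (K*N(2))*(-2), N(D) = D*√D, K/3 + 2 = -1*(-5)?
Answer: -160 - 288*√2 ≈ -567.29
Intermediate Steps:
K = 9 (K = -6 + 3*(-1*(-5)) = -6 + 3*5 = -6 + 15 = 9)
N(D) = D^(3/2)
U = -36*√2 (U = (9*2^(3/2))*(-2) = (9*(2*√2))*(-2) = (18*√2)*(-2) = -36*√2 ≈ -50.912)
(U + ((2 + 5*(-2)) - 12))*(-1*(-8)) = (-36*√2 + ((2 + 5*(-2)) - 12))*(-1*(-8)) = (-36*√2 + ((2 - 10) - 12))*8 = (-36*√2 + (-8 - 12))*8 = (-36*√2 - 20)*8 = (-20 - 36*√2)*8 = -160 - 288*√2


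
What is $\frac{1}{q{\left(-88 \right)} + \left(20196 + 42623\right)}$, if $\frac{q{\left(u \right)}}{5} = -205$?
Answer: $\frac{1}{61794} \approx 1.6183 \cdot 10^{-5}$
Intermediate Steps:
$q{\left(u \right)} = -1025$ ($q{\left(u \right)} = 5 \left(-205\right) = -1025$)
$\frac{1}{q{\left(-88 \right)} + \left(20196 + 42623\right)} = \frac{1}{-1025 + \left(20196 + 42623\right)} = \frac{1}{-1025 + 62819} = \frac{1}{61794}$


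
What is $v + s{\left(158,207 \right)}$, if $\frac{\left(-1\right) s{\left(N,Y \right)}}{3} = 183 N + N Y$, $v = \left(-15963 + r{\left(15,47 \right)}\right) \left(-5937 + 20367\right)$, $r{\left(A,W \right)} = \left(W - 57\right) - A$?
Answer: $-230891700$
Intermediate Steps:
$r{\left(A,W \right)} = -57 + W - A$ ($r{\left(A,W \right)} = \left(W - 57\right) - A = \left(-57 + W\right) - A = -57 + W - A$)
$v = -230706840$ ($v = \left(-15963 - 25\right) \left(-5937 + 20367\right) = \left(-15963 - 25\right) 14430 = \left(-15988\right) 14430 = -230706840$)
$s{\left(N,Y \right)} = - 549 N - 3 N Y$ ($s{\left(N,Y \right)} = - 3 \left(183 N + N Y\right) = - 549 N - 3 N Y$)
$v + s{\left(158,207 \right)} = -230706840 - 474 \left(183 + 207\right) = -230706840 - 474 \cdot 390 = -230706840 - 184860 = -230891700$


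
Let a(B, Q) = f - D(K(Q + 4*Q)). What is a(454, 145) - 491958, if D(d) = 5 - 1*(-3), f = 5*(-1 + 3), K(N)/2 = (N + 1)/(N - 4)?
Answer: -491956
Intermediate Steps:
K(N) = 2*(1 + N)/(-4 + N) (K(N) = 2*((N + 1)/(N - 4)) = 2*((1 + N)/(-4 + N)) = 2*(1 + N)/(-4 + N))
f = 10 (f = 5*2 = 10)
D(d) = 8 (D(d) = 5 + 3 = 8)
a(B, Q) = 2 (a(B, Q) = 10 - 1*8 = 10 - 8 = 2)
a(454, 145) - 491958 = 2 - 491958 = -491956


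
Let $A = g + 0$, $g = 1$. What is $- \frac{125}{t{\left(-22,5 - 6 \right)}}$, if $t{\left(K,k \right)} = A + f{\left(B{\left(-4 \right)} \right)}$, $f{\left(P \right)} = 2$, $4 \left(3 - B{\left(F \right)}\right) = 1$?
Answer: $- \frac{125}{3} \approx -41.667$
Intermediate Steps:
$B{\left(F \right)} = \frac{11}{4}$ ($B{\left(F \right)} = 3 - \frac{1}{4} = \frac{11}{4}$)
$A = 1$ ($A = 1 + 0 = 1$)
$t{\left(K,k \right)} = 3$ ($t{\left(K,k \right)} = 1 + 2 = 3$)
$- \frac{125}{t{\left(-22,5 - 6 \right)}} = - \frac{125}{3}$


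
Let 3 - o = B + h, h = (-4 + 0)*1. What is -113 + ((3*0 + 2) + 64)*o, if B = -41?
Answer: 3055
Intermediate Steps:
h = -4 (h = -4*1 = -4)
o = 48 (o = 3 - (-41 - 4) = 3 - 1*(-45) = 3 + 45 = 48)
-113 + ((3*0 + 2) + 64)*o = -113 + ((3*0 + 2) + 64)*48 = -113 + ((0 + 2) + 64)*48 = -113 + (2 + 64)*48 = -113 + 66*48 = -113 + 3168 = 3055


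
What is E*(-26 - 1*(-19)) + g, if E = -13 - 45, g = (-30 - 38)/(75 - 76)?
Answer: 474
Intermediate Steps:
g = 68 (g = -68/(-1) = -68*(-1) = 68)
E = -58
E*(-26 - 1*(-19)) + g = -58*(-26 - 1*(-19)) + 68 = -58*(-26 + 19) + 68 = -58*(-7) + 68 = 406 + 68 = 474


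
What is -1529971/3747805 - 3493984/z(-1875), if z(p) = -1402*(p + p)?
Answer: -1056929661881/985204239375 ≈ -1.0728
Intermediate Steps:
z(p) = -2804*p
-1529971/3747805 - 3493984/z(-1875) = -1529971/3747805 - 3493984/((-2804*(-1875))) = -1529971*1/3747805 - 3493984/5257500 = -1529971/3747805 - 3493984*1/5257500 = -1529971/3747805 - 873496/1314375 = -1056929661881/985204239375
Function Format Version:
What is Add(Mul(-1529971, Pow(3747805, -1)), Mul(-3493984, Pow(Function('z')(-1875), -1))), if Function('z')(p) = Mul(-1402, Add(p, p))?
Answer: Rational(-1056929661881, 985204239375) ≈ -1.0728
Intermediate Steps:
Function('z')(p) = Mul(-2804, p) (Function('z')(p) = Mul(-1402, Mul(2, p)) = Mul(-2804, p))
Add(Mul(-1529971, Pow(3747805, -1)), Mul(-3493984, Pow(Function('z')(-1875), -1))) = Add(Mul(-1529971, Pow(3747805, -1)), Mul(-3493984, Pow(Mul(-2804, -1875), -1))) = Add(Mul(-1529971, Rational(1, 3747805)), Mul(-3493984, Pow(5257500, -1))) = Add(Rational(-1529971, 3747805), Mul(-3493984, Rational(1, 5257500))) = Add(Rational(-1529971, 3747805), Rational(-873496, 1314375)) = Rational(-1056929661881, 985204239375)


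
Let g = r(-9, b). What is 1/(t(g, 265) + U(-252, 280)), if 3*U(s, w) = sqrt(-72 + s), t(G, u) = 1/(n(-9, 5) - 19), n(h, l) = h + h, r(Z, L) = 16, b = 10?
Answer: -37/49285 - 8214*I/49285 ≈ -0.00075074 - 0.16666*I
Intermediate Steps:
g = 16
n(h, l) = 2*h
t(G, u) = -1/37 (t(G, u) = 1/(2*(-9) - 19) = 1/(-18 - 19) = 1/(-37) = -1/37)
U(s, w) = sqrt(-72 + s)/3
1/(t(g, 265) + U(-252, 280)) = 1/(-1/37 + sqrt(-72 - 252)/3) = 1/(-1/37 + sqrt(-324)/3) = 1/(-1/37 + (18*I)/3) = 1/(-1/37 + 6*I) = 1369*(-1/37 - 6*I)/49285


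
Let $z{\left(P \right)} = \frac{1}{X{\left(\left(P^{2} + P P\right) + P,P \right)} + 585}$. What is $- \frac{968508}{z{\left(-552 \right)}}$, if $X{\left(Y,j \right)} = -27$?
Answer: $-540427464$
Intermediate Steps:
$z{\left(P \right)} = \frac{1}{558}$ ($z{\left(P \right)} = \frac{1}{-27 + 585} = \frac{1}{558}$)
$- \frac{968508}{z{\left(-552 \right)}} = - 968508 \frac{1}{\frac{1}{558}} = \left(-968508\right) 558 = -540427464$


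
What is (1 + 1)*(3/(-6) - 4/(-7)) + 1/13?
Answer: 20/91 ≈ 0.21978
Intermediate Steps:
(1 + 1)*(3/(-6) - 4/(-7)) + 1/13 = 2*(3*(-⅙) - 4*(-⅐)) + 1/13 = 2*(-½ + 4/7) + 1/13 = 2*(1/14) + 1/13 = ⅐ + 1/13 = 20/91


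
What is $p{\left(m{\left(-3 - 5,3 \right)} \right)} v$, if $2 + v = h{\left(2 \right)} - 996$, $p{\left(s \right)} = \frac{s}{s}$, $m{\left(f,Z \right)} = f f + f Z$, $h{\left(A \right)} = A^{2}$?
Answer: $-994$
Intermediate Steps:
$m{\left(f,Z \right)} = f^{2} + Z f$
$p{\left(s \right)} = 1$
$v = -994$ ($v = -2 + \left(2^{2} - 996\right) = -2 + \left(4 - 996\right) = -2 - 992 = -994$)
$p{\left(m{\left(-3 - 5,3 \right)} \right)} v = 1 \left(-994\right) = -994$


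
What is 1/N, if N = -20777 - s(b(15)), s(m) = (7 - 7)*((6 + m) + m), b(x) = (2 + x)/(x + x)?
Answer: -1/20777 ≈ -4.8130e-5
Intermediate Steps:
b(x) = (2 + x)/(2*x) (b(x) = (2 + x)/((2*x)) = (2 + x)*(1/(2*x)) = (2 + x)/(2*x))
s(m) = 0 (s(m) = 0*(6 + 2*m) = 0)
N = -20777 (N = -20777 - 1*0 = -20777 + 0 = -20777)
1/N = 1/(-20777) = -1/20777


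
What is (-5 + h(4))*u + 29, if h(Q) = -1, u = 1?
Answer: 23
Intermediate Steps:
(-5 + h(4))*u + 29 = (-5 - 1)*1 + 29 = -6*1 + 29 = -6 + 29 = 23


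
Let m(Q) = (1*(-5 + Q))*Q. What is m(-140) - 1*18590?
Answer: 1710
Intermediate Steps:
m(Q) = Q*(-5 + Q) (m(Q) = (-5 + Q)*Q = Q*(-5 + Q))
m(-140) - 1*18590 = -140*(-5 - 140) - 1*18590 = -140*(-145) - 18590 = 20300 - 18590 = 1710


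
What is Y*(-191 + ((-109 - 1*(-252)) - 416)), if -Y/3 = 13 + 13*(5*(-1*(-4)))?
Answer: 380016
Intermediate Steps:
Y = -819 (Y = -3*(13 + 13*(5*(-1*(-4)))) = -3*(13 + 13*(5*4)) = -3*(13 + 13*20) = -3*(13 + 260) = -3*273 = -819)
Y*(-191 + ((-109 - 1*(-252)) - 416)) = -819*(-191 + ((-109 - 1*(-252)) - 416)) = -819*(-191 + ((-109 + 252) - 416)) = -819*(-191 + (143 - 416)) = -819*(-191 - 273) = -819*(-464) = 380016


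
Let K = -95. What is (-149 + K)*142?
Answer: -34648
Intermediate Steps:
(-149 + K)*142 = (-149 - 95)*142 = -244*142 = -34648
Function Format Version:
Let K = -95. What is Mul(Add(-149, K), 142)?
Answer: -34648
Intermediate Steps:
Mul(Add(-149, K), 142) = Mul(Add(-149, -95), 142) = Mul(-244, 142) = -34648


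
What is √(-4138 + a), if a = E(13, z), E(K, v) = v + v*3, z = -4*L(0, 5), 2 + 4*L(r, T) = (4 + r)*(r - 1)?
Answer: 11*I*√34 ≈ 64.141*I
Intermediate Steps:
L(r, T) = -½ + (-1 + r)*(4 + r)/4 (L(r, T) = -½ + ((4 + r)*(r - 1))/4 = -½ + ((4 + r)*(-1 + r))/4 = -½ + ((-1 + r)*(4 + r))/4 = -½ + (-1 + r)*(4 + r)/4)
z = 6 (z = -4*(-3/2 + (¼)*0² + (¾)*0) = -4*(-3/2 + (¼)*0 + 0) = -4*(-3/2 + 0 + 0) = -4*(-3/2) = 6)
E(K, v) = 4*v (E(K, v) = v + 3*v = 4*v)
a = 24 (a = 4*6 = 24)
√(-4138 + a) = √(-4138 + 24) = √(-4114) = 11*I*√34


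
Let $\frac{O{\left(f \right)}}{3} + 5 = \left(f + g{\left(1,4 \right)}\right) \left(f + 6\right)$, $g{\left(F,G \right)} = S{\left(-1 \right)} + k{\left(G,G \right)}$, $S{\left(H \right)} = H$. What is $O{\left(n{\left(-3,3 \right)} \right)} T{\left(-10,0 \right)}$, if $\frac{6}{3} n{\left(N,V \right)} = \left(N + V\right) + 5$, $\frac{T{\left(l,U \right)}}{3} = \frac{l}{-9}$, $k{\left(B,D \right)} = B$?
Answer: $\frac{835}{2} \approx 417.5$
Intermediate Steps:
$T{\left(l,U \right)} = - \frac{l}{3}$ ($T{\left(l,U \right)} = 3 \frac{l}{-9} = 3 l \left(- \frac{1}{9}\right) = 3 \left(- \frac{l}{9}\right) = - \frac{l}{3}$)
$n{\left(N,V \right)} = \frac{5}{2} + \frac{N}{2} + \frac{V}{2}$ ($n{\left(N,V \right)} = \frac{\left(N + V\right) + 5}{2} = \frac{5 + N + V}{2} = \frac{5}{2} + \frac{N}{2} + \frac{V}{2}$)
$g{\left(F,G \right)} = -1 + G$
$O{\left(f \right)} = -15 + 3 \left(3 + f\right) \left(6 + f\right)$ ($O{\left(f \right)} = -15 + 3 \left(f + \left(-1 + 4\right)\right) \left(f + 6\right) = -15 + 3 \left(f + 3\right) \left(6 + f\right) = -15 + 3 \left(3 + f\right) \left(6 + f\right)$)
$O{\left(n{\left(-3,3 \right)} \right)} T{\left(-10,0 \right)} = \left(39 + 3 \left(\frac{5}{2} + \frac{1}{2} \left(-3\right) + \frac{1}{2} \cdot 3\right)^{2} + 27 \left(\frac{5}{2} + \frac{1}{2} \left(-3\right) + \frac{1}{2} \cdot 3\right)\right) \left(\left(- \frac{1}{3}\right) \left(-10\right)\right) = \left(39 + 3 \left(\frac{5}{2} - \frac{3}{2} + \frac{3}{2}\right)^{2} + 27 \left(\frac{5}{2} - \frac{3}{2} + \frac{3}{2}\right)\right) \frac{10}{3} = \left(39 + 3 \left(\frac{5}{2}\right)^{2} + 27 \cdot \frac{5}{2}\right) \frac{10}{3} = \left(39 + 3 \cdot \frac{25}{4} + \frac{135}{2}\right) \frac{10}{3} = \left(39 + \frac{75}{4} + \frac{135}{2}\right) \frac{10}{3} = \frac{501}{4} \cdot \frac{10}{3} = \frac{835}{2}$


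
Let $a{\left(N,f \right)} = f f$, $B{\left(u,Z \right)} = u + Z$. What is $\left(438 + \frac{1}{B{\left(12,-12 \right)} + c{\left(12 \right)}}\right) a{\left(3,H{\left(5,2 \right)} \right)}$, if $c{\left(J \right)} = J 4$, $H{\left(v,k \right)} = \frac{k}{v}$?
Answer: $\frac{841}{12} \approx 70.083$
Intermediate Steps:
$B{\left(u,Z \right)} = Z + u$
$a{\left(N,f \right)} = f^{2}$
$c{\left(J \right)} = 4 J$
$\left(438 + \frac{1}{B{\left(12,-12 \right)} + c{\left(12 \right)}}\right) a{\left(3,H{\left(5,2 \right)} \right)} = \left(438 + \frac{1}{\left(-12 + 12\right) + 4 \cdot 12}\right) \left(\frac{2}{5}\right)^{2} = \left(438 + \frac{1}{0 + 48}\right) \left(2 \cdot \frac{1}{5}\right)^{2} = \left(438 + \frac{1}{48}\right) \left(\frac{2}{5}\right)^{2} = \left(438 + \frac{1}{48}\right) \frac{4}{25} = \frac{21025}{48} \cdot \frac{4}{25} = \frac{841}{12}$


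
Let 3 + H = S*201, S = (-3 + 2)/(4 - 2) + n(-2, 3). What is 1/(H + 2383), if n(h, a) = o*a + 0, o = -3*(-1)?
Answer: 2/8177 ≈ 0.00024459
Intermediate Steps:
o = 3
n(h, a) = 3*a (n(h, a) = 3*a + 0 = 3*a)
S = 17/2 (S = (-3 + 2)/(4 - 2) + 3*3 = -1/2 + 9 = -1*½ + 9 = -½ + 9 = 17/2 ≈ 8.5000)
H = 3411/2 (H = -3 + (17/2)*201 = -3 + 3417/2 = 3411/2 ≈ 1705.5)
1/(H + 2383) = 1/(3411/2 + 2383) = 1/(8177/2) = 2/8177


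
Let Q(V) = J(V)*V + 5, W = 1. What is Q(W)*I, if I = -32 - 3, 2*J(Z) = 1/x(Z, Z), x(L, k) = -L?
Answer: -315/2 ≈ -157.50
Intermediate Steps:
J(Z) = -1/(2*Z) (J(Z) = 1/(2*((-Z))) = (-1/Z)/2 = -1/(2*Z))
Q(V) = 9/2 (Q(V) = (-1/(2*V))*V + 5 = -1/2 + 5 = 9/2)
I = -35
Q(W)*I = (9/2)*(-35) = -315/2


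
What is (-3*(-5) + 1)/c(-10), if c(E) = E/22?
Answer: -176/5 ≈ -35.200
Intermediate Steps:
c(E) = E/22 (c(E) = E*(1/22) = E/22)
(-3*(-5) + 1)/c(-10) = (-3*(-5) + 1)/(((1/22)*(-10))) = (15 + 1)/(-5/11) = 16*(-11/5) = -176/5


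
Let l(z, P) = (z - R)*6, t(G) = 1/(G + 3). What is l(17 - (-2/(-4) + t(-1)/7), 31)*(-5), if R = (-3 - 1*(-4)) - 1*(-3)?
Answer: -2610/7 ≈ -372.86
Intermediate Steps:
R = 4 (R = (-3 + 4) + 3 = 1 + 3 = 4)
t(G) = 1/(3 + G)
l(z, P) = -24 + 6*z (l(z, P) = (z - 1*4)*6 = (z - 4)*6 = (-4 + z)*6 = -24 + 6*z)
l(17 - (-2/(-4) + t(-1)/7), 31)*(-5) = (-24 + 6*(17 - (-2/(-4) + 1/((3 - 1)*7))))*(-5) = (-24 + 6*(17 - (-2*(-¼) + (⅐)/2)))*(-5) = (-24 + 6*(17 - (½ + (½)*(⅐))))*(-5) = (-24 + 6*(17 - (½ + 1/14)))*(-5) = (-24 + 6*(17 - 1*4/7))*(-5) = (-24 + 6*(17 - 4/7))*(-5) = (-24 + 6*(115/7))*(-5) = (-24 + 690/7)*(-5) = (522/7)*(-5) = -2610/7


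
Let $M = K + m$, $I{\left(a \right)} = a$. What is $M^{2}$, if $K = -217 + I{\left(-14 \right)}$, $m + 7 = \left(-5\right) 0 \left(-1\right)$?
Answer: $56644$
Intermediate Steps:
$m = -7$ ($m = -7 + \left(-5\right) 0 \left(-1\right) = -7 + 0 \left(-1\right) = -7 + 0 = -7$)
$K = -231$ ($K = -217 - 14 = -231$)
$M = -238$ ($M = -231 - 7 = -238$)
$M^{2} = \left(-238\right)^{2} = 56644$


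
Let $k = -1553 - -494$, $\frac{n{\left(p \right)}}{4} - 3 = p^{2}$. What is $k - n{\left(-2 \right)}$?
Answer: $-1087$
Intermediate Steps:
$n{\left(p \right)} = 12 + 4 p^{2}$
$k = -1059$ ($k = -1553 + 494 = -1059$)
$k - n{\left(-2 \right)} = -1059 - \left(12 + 4 \left(-2\right)^{2}\right) = -1059 - \left(12 + 4 \cdot 4\right) = -1059 - \left(12 + 16\right) = -1059 - 28 = -1087$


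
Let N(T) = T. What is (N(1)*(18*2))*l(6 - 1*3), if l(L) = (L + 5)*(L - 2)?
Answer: 288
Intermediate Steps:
l(L) = (-2 + L)*(5 + L) (l(L) = (5 + L)*(-2 + L) = (-2 + L)*(5 + L))
(N(1)*(18*2))*l(6 - 1*3) = (1*(18*2))*(-10 + (6 - 1*3)**2 + 3*(6 - 1*3)) = (1*36)*(-10 + (6 - 3)**2 + 3*(6 - 3)) = 36*(-10 + 3**2 + 3*3) = 36*(-10 + 9 + 9) = 36*8 = 288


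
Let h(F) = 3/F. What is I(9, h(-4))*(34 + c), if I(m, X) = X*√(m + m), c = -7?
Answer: -243*√2/4 ≈ -85.913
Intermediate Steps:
I(m, X) = X*√2*√m (I(m, X) = X*√(2*m) = X*(√2*√m) = X*√2*√m)
I(9, h(-4))*(34 + c) = ((3/(-4))*√2*√9)*(34 - 7) = ((3*(-¼))*√2*3)*27 = -¾*√2*3*27 = -9*√2/4*27 = -243*√2/4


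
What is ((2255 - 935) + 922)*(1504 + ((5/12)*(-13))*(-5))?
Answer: 20596133/6 ≈ 3.4327e+6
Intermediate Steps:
((2255 - 935) + 922)*(1504 + ((5/12)*(-13))*(-5)) = (1320 + 922)*(1504 + ((5*(1/12))*(-13))*(-5)) = 2242*(1504 + ((5/12)*(-13))*(-5)) = 2242*(1504 - 65/12*(-5)) = 2242*(1504 + 325/12) = 2242*(18373/12) = 20596133/6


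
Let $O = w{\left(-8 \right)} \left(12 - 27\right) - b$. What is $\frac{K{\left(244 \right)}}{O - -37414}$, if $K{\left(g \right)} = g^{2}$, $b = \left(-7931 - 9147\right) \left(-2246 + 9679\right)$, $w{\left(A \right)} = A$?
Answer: $\frac{14884}{31744577} \approx 0.00046887$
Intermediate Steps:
$b = -126940774$ ($b = \left(-17078\right) 7433 = -126940774$)
$O = 126940894$ ($O = - 8 \left(12 - 27\right) - -126940774 = - 8 \left(12 - 27\right) + 126940774 = \left(-8\right) \left(-15\right) + 126940774 = 120 + 126940774 = 126940894$)
$\frac{K{\left(244 \right)}}{O - -37414} = \frac{244^{2}}{126940894 - -37414} = \frac{59536}{126940894 + 37414} = \frac{59536}{126978308} = 59536 \cdot \frac{1}{126978308} = \frac{14884}{31744577}$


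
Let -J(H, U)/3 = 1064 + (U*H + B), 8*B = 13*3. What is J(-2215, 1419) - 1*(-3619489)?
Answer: 104364299/8 ≈ 1.3046e+7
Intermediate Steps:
B = 39/8 (B = (13*3)/8 = (⅛)*39 = 39/8 ≈ 4.8750)
J(H, U) = -25653/8 - 3*H*U (J(H, U) = -3*(1064 + (U*H + 39/8)) = -3*(1064 + (H*U + 39/8)) = -3*(1064 + (39/8 + H*U)) = -3*(8551/8 + H*U) = -25653/8 - 3*H*U)
J(-2215, 1419) - 1*(-3619489) = (-25653/8 - 3*(-2215)*1419) - 1*(-3619489) = (-25653/8 + 9429255) + 3619489 = 75408387/8 + 3619489 = 104364299/8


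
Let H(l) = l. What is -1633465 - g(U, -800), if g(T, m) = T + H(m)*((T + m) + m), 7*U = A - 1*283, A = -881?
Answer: -21324291/7 ≈ -3.0463e+6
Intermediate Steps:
U = -1164/7 (U = (-881 - 1*283)/7 = (-881 - 283)/7 = (⅐)*(-1164) = -1164/7 ≈ -166.29)
g(T, m) = T + m*(T + 2*m) (g(T, m) = T + m*((T + m) + m) = T + m*(T + 2*m))
-1633465 - g(U, -800) = -1633465 - (-1164/7 + 2*(-800)² - 1164/7*(-800)) = -1633465 - (-1164/7 + 2*640000 + 931200/7) = -1633465 - (-1164/7 + 1280000 + 931200/7) = -1633465 - 1*9890036/7 = -1633465 - 9890036/7 = -21324291/7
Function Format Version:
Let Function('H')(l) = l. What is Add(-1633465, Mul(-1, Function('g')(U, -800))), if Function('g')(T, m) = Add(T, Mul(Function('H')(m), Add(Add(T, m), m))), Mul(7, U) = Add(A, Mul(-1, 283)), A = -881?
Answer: Rational(-21324291, 7) ≈ -3.0463e+6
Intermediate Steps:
U = Rational(-1164, 7) (U = Mul(Rational(1, 7), Add(-881, Mul(-1, 283))) = Mul(Rational(1, 7), Add(-881, -283)) = Mul(Rational(1, 7), -1164) = Rational(-1164, 7) ≈ -166.29)
Function('g')(T, m) = Add(T, Mul(m, Add(T, Mul(2, m)))) (Function('g')(T, m) = Add(T, Mul(m, Add(Add(T, m), m))) = Add(T, Mul(m, Add(T, Mul(2, m)))))
Add(-1633465, Mul(-1, Function('g')(U, -800))) = Add(-1633465, Mul(-1, Add(Rational(-1164, 7), Mul(2, Pow(-800, 2)), Mul(Rational(-1164, 7), -800)))) = Add(-1633465, Mul(-1, Add(Rational(-1164, 7), Mul(2, 640000), Rational(931200, 7)))) = Add(-1633465, Mul(-1, Add(Rational(-1164, 7), 1280000, Rational(931200, 7)))) = Add(-1633465, Mul(-1, Rational(9890036, 7))) = Add(-1633465, Rational(-9890036, 7)) = Rational(-21324291, 7)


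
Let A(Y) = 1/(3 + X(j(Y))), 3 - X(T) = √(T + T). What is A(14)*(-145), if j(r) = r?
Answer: -435/4 - 145*√7/4 ≈ -204.66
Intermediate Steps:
X(T) = 3 - √2*√T (X(T) = 3 - √(T + T) = 3 - √(2*T) = 3 - √2*√T)
A(Y) = 1/(6 - √2*√Y) (A(Y) = 1/(3 + (3 - √2*√Y)) = 1/(6 - √2*√Y))
A(14)*(-145) = -1/(-6 + √2*√14)*(-145) = -1/(-6 + 2*√7)*(-145) = 145/(-6 + 2*√7)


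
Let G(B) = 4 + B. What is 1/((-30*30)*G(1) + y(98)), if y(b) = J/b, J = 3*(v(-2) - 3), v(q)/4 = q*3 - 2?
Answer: -14/63015 ≈ -0.00022217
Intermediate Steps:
v(q) = -8 + 12*q (v(q) = 4*(q*3 - 2) = 4*(3*q - 2) = 4*(-2 + 3*q) = -8 + 12*q)
J = -105 (J = 3*((-8 + 12*(-2)) - 3) = 3*((-8 - 24) - 3) = 3*(-32 - 3) = 3*(-35) = -105)
y(b) = -105/b
1/((-30*30)*G(1) + y(98)) = 1/((-30*30)*(4 + 1) - 105/98) = 1/(-900*5 - 105*1/98) = 1/(-4500 - 15/14) = 1/(-63015/14) = -14/63015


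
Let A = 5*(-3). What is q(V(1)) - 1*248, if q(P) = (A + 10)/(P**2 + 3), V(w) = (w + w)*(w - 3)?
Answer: -4717/19 ≈ -248.26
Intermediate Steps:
A = -15
V(w) = 2*w*(-3 + w) (V(w) = (2*w)*(-3 + w) = 2*w*(-3 + w))
q(P) = -5/(3 + P**2) (q(P) = (-15 + 10)/(P**2 + 3) = -5/(3 + P**2))
q(V(1)) - 1*248 = -5/(3 + (2*1*(-3 + 1))**2) - 1*248 = -5/(3 + (2*1*(-2))**2) - 248 = -5/(3 + (-4)**2) - 248 = -5/(3 + 16) - 248 = -5/19 - 248 = -4717/19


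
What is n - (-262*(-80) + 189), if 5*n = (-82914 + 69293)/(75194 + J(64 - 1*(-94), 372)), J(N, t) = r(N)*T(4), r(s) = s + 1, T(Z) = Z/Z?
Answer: -7968216606/376765 ≈ -21149.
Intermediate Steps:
T(Z) = 1
r(s) = 1 + s
J(N, t) = 1 + N (J(N, t) = (1 + N)*1 = 1 + N)
n = -13621/376765 (n = ((-82914 + 69293)/(75194 + (1 + (64 - 1*(-94)))))/5 = (-13621/(75194 + (1 + (64 + 94))))/5 = (-13621/(75194 + (1 + 158)))/5 = (-13621/(75194 + 159))/5 = (-13621/75353)/5 = (-13621*1/75353)/5 = (⅕)*(-13621/75353) = -13621/376765 ≈ -0.036152)
n - (-262*(-80) + 189) = -13621/376765 - (-262*(-80) + 189) = -13621/376765 - (20960 + 189) = -13621/376765 - 1*21149 = -13621/376765 - 21149 = -7968216606/376765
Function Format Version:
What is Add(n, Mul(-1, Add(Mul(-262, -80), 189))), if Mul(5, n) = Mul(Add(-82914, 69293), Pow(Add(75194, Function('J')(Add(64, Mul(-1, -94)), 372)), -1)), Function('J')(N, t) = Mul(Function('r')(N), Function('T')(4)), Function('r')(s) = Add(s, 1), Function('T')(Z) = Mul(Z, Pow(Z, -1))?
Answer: Rational(-7968216606, 376765) ≈ -21149.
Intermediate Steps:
Function('T')(Z) = 1
Function('r')(s) = Add(1, s)
Function('J')(N, t) = Add(1, N) (Function('J')(N, t) = Mul(Add(1, N), 1) = Add(1, N))
n = Rational(-13621, 376765) (n = Mul(Rational(1, 5), Mul(Add(-82914, 69293), Pow(Add(75194, Add(1, Add(64, Mul(-1, -94)))), -1))) = Mul(Rational(1, 5), Mul(-13621, Pow(Add(75194, Add(1, Add(64, 94))), -1))) = Mul(Rational(1, 5), Mul(-13621, Pow(Add(75194, Add(1, 158)), -1))) = Mul(Rational(1, 5), Mul(-13621, Pow(Add(75194, 159), -1))) = Mul(Rational(1, 5), Mul(-13621, Pow(75353, -1))) = Mul(Rational(1, 5), Mul(-13621, Rational(1, 75353))) = Mul(Rational(1, 5), Rational(-13621, 75353)) = Rational(-13621, 376765) ≈ -0.036152)
Add(n, Mul(-1, Add(Mul(-262, -80), 189))) = Add(Rational(-13621, 376765), Mul(-1, Add(Mul(-262, -80), 189))) = Add(Rational(-13621, 376765), Mul(-1, Add(20960, 189))) = Add(Rational(-13621, 376765), Mul(-1, 21149)) = Add(Rational(-13621, 376765), -21149) = Rational(-7968216606, 376765)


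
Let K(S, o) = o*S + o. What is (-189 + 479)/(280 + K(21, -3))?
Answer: 145/107 ≈ 1.3551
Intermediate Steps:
K(S, o) = o + S*o (K(S, o) = S*o + o = o + S*o)
(-189 + 479)/(280 + K(21, -3)) = (-189 + 479)/(280 - 3*(1 + 21)) = 290/(280 - 3*22) = 290/(280 - 66) = 290/214 = 290*(1/214) = 145/107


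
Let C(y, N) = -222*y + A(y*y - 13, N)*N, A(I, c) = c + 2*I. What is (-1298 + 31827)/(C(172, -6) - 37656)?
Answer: -30529/430656 ≈ -0.070889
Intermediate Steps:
C(y, N) = -222*y + N*(-26 + N + 2*y**2) (C(y, N) = -222*y + (N + 2*(y*y - 13))*N = -222*y + (N + 2*(y**2 - 13))*N = -222*y + (N + 2*(-13 + y**2))*N = -222*y + (N + (-26 + 2*y**2))*N = -222*y + (-26 + N + 2*y**2)*N = -222*y + N*(-26 + N + 2*y**2))
(-1298 + 31827)/(C(172, -6) - 37656) = (-1298 + 31827)/((-222*172 - 6*(-26 - 6 + 2*172**2)) - 37656) = 30529/((-38184 - 6*(-26 - 6 + 2*29584)) - 37656) = 30529/((-38184 - 6*(-26 - 6 + 59168)) - 37656) = 30529/((-38184 - 6*59136) - 37656) = 30529/((-38184 - 354816) - 37656) = 30529/(-393000 - 37656) = 30529/(-430656) = 30529*(-1/430656) = -30529/430656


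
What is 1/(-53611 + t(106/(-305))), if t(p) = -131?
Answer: -1/53742 ≈ -1.8607e-5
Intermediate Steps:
1/(-53611 + t(106/(-305))) = 1/(-53611 - 131) = 1/(-53742) = -1/53742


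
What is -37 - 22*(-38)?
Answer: 799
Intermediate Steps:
-37 - 22*(-38) = -37 + 836 = 799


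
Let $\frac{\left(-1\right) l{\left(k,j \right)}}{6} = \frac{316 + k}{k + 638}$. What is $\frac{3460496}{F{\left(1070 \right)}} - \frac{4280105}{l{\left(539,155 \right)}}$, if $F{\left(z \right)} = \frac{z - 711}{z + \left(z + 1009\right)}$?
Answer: $\frac{11542132234907}{368334} \approx 3.1336 \cdot 10^{7}$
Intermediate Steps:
$F{\left(z \right)} = \frac{-711 + z}{1009 + 2 z}$ ($F{\left(z \right)} = \frac{-711 + z}{z + \left(1009 + z\right)} = \frac{-711 + z}{1009 + 2 z}$)
$l{\left(k,j \right)} = - \frac{6 \left(316 + k\right)}{638 + k}$ ($l{\left(k,j \right)} = - 6 \frac{316 + k}{k + 638} = - 6 \frac{316 + k}{638 + k} = - \frac{6 \left(316 + k\right)}{638 + k}$)
$\frac{3460496}{F{\left(1070 \right)}} - \frac{4280105}{l{\left(539,155 \right)}} = \frac{3460496}{\frac{1}{1009 + 2 \cdot 1070} \left(-711 + 1070\right)} - \frac{4280105}{6 \frac{1}{638 + 539} \left(-316 - 539\right)} = \frac{3460496}{\frac{1}{1009 + 2140} \cdot 359} - \frac{4280105}{6 \cdot \frac{1}{1177} \left(-316 - 539\right)} = \frac{3460496}{\frac{1}{3149} \cdot 359} - \frac{4280105}{6 \cdot \frac{1}{1177} \left(-855\right)} = \frac{3460496}{\frac{1}{3149} \cdot 359} - \frac{4280105}{- \frac{5130}{1177}} = \frac{3460496}{\frac{359}{3149}} - - \frac{1007536717}{1026} = 3460496 \cdot \frac{3149}{359} + \frac{1007536717}{1026} = \frac{10897101904}{359} + \frac{1007536717}{1026} = \frac{11542132234907}{368334}$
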